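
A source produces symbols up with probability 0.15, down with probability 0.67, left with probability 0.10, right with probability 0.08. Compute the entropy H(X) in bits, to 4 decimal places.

H = −Σ pᵢ log₂ pᵢ.
−0.15·log₂(0.15) = 0.4105
−0.67·log₂(0.67) = 0.3871
−0.10·log₂(0.10) = 0.3322
−0.08·log₂(0.08) = 0.2915
Sum ≈ 1.4214 → 1.4214 bits.

1.4214 bits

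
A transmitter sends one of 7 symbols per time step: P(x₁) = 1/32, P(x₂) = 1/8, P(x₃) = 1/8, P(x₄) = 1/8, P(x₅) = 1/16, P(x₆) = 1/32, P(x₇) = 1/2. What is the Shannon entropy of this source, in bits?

2.1875 bits

Each probability is a power of 1/2, so log₂(1/p) is an integer.
H = Σ p·log₂(1/p) = 1/32·5 + 1/8·3 + 1/8·3 + 1/8·3 + 1/16·4 + 1/32·5 + 1/2·1 = 2.1875 bits.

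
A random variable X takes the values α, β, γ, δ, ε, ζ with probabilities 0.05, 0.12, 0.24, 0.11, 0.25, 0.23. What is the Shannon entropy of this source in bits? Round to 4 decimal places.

H = −Σ pᵢ log₂ pᵢ.
−0.05·log₂(0.05) = 0.2161
−0.12·log₂(0.12) = 0.3671
−0.24·log₂(0.24) = 0.4941
−0.11·log₂(0.11) = 0.3503
−0.25·log₂(0.25) = 0.5000
−0.23·log₂(0.23) = 0.4877
Sum ≈ 2.4153 → 2.4153 bits.

2.4153 bits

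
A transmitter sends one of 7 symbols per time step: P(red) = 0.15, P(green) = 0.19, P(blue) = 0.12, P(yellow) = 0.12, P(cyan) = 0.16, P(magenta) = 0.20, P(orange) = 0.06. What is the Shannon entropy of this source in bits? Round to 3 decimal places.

2.731 bits

H = −Σ pᵢ log₂ pᵢ.
−0.15·log₂(0.15) = 0.4105
−0.19·log₂(0.19) = 0.4552
−0.12·log₂(0.12) = 0.3671
−0.12·log₂(0.12) = 0.3671
−0.16·log₂(0.16) = 0.4230
−0.20·log₂(0.20) = 0.4644
−0.06·log₂(0.06) = 0.2435
Sum ≈ 2.7308 → 2.731 bits.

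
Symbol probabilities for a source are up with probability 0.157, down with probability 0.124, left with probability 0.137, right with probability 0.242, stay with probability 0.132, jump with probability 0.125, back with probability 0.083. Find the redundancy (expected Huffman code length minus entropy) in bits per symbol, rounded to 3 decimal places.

0.018 bits

Entropy H = −Σ p log₂ p ≈ 2.7397 bits.
Huffman merges: 83/1000+31/250→207/1000; 1/8+33/250→257/1000; 137/1000+157/1000→147/500; 207/1000+121/500→449/1000; 257/1000+147/500→551/1000; 449/1000+551/1000→1. L = 1379/500 ≈ 2.7580.
L − H = 2.7580 − 2.7397 = 0.018 bits.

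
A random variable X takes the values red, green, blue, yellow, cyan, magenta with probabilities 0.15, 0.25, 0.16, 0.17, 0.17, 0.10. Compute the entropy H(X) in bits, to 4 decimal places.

H = −Σ pᵢ log₂ pᵢ.
−0.15·log₂(0.15) = 0.4105
−0.25·log₂(0.25) = 0.5000
−0.16·log₂(0.16) = 0.4230
−0.17·log₂(0.17) = 0.4346
−0.17·log₂(0.17) = 0.4346
−0.10·log₂(0.10) = 0.3322
Sum ≈ 2.5349 → 2.5349 bits.

2.5349 bits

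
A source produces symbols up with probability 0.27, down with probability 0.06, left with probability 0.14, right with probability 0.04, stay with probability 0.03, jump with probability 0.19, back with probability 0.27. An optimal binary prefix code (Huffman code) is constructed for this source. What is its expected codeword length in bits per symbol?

2.47 bits/symbol

Repeatedly combine the two least-probable nodes; the expected code length is the sum of the merged weights.
merge 3/100 + 1/25 → 7/100
merge 3/50 + 7/100 → 13/100
merge 13/100 + 7/50 → 27/100
merge 19/100 + 27/100 → 23/50
merge 27/100 + 27/100 → 27/50
merge 23/50 + 27/50 → 1
L = 7/100 + 13/100 + 27/100 + 23/50 + 27/50 + 1 = 247/100 = 2.47 bits/symbol.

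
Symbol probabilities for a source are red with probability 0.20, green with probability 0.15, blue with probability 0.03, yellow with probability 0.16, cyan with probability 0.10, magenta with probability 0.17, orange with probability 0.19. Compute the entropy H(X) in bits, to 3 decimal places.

2.672 bits

H = −Σ pᵢ log₂ pᵢ.
−0.20·log₂(0.20) = 0.4644
−0.15·log₂(0.15) = 0.4105
−0.03·log₂(0.03) = 0.1518
−0.16·log₂(0.16) = 0.4230
−0.10·log₂(0.10) = 0.3322
−0.17·log₂(0.17) = 0.4346
−0.19·log₂(0.19) = 0.4552
Sum ≈ 2.6717 → 2.672 bits.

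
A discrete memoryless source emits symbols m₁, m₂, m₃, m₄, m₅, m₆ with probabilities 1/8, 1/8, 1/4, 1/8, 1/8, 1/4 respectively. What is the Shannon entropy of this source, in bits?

Each probability is a power of 1/2, so log₂(1/p) is an integer.
H = Σ p·log₂(1/p) = 1/8·3 + 1/8·3 + 1/4·2 + 1/8·3 + 1/8·3 + 1/4·2 = 2.5 bits.

2.5 bits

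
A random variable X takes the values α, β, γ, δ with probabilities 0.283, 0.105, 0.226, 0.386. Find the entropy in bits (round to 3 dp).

1.872 bits

H = −Σ pᵢ log₂ pᵢ.
−0.283·log₂(0.283) = 0.5154
−0.105·log₂(0.105) = 0.3414
−0.226·log₂(0.226) = 0.4849
−0.386·log₂(0.386) = 0.5301
Sum ≈ 1.8718 → 1.872 bits.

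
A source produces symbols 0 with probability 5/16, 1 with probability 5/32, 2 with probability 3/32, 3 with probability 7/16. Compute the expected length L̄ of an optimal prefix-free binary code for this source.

1.8125 bits/symbol

Repeatedly combine the two least-probable nodes; the expected code length is the sum of the merged weights.
merge 3/32 + 5/32 → 1/4
merge 1/4 + 5/16 → 9/16
merge 7/16 + 9/16 → 1
L = 1/4 + 9/16 + 1 = 29/16 = 1.8125 bits/symbol.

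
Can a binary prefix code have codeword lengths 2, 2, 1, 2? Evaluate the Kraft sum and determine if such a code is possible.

1.25; no

With common denominator 2^2 = 4: Σ 2^(−ℓᵢ) = 1/4 + 1/4 + 2/4 + 1/4 = 5/4 = 1.25.
Kraft's inequality requires Σ ≤ 1; here Σ = 1.25 > 1, so no such prefix code exists.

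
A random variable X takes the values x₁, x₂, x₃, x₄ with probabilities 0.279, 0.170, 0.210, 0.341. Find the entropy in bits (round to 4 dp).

H = −Σ pᵢ log₂ pᵢ.
−0.279·log₂(0.279) = 0.5138
−0.170·log₂(0.170) = 0.4346
−0.210·log₂(0.210) = 0.4728
−0.341·log₂(0.341) = 0.5293
Sum ≈ 1.9505 → 1.9505 bits.

1.9505 bits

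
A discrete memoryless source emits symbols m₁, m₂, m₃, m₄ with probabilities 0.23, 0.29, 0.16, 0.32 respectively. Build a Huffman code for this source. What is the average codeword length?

Repeatedly combine the two least-probable nodes; the expected code length is the sum of the merged weights.
merge 4/25 + 23/100 → 39/100
merge 29/100 + 8/25 → 61/100
merge 39/100 + 61/100 → 1
L = 39/100 + 61/100 + 1 = 2 bits/symbol.

2 bits/symbol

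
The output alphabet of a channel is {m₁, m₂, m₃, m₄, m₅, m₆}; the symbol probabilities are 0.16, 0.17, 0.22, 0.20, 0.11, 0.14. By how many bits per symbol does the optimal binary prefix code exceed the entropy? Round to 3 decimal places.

Entropy H = −Σ p log₂ p ≈ 2.5500 bits.
Huffman merges: 11/100+7/50→1/4; 4/25+17/100→33/100; 1/5+11/50→21/50; 1/4+33/100→29/50; 21/50+29/50→1. L = 129/50 ≈ 2.5800.
L − H = 2.5800 − 2.5500 = 0.030 bits.

0.030 bits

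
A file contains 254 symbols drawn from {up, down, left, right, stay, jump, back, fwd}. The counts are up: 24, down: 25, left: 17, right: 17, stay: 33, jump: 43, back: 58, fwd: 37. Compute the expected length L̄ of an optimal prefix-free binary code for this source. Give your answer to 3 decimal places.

Probabilities are the counts divided by 254.
Repeatedly combine the two least-probable nodes; the expected code length is the sum of the merged weights.
merge 17/254 + 17/254 → 17/127
merge 12/127 + 25/254 → 49/254
merge 33/254 + 17/127 → 67/254
merge 37/254 + 43/254 → 40/127
merge 49/254 + 29/127 → 107/254
merge 67/254 + 40/127 → 147/254
merge 107/254 + 147/254 → 1
L = 17/127 + 49/254 + 67/254 + 40/127 + 107/254 + 147/254 + 1 = 369/127 ≈ 2.906 bits/symbol.

2.906 bits/symbol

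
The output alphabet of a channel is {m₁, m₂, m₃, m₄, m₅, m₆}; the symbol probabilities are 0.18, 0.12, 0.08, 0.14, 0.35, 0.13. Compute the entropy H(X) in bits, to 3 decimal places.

H = −Σ pᵢ log₂ pᵢ.
−0.18·log₂(0.18) = 0.4453
−0.12·log₂(0.12) = 0.3671
−0.08·log₂(0.08) = 0.2915
−0.14·log₂(0.14) = 0.3971
−0.35·log₂(0.35) = 0.5301
−0.13·log₂(0.13) = 0.3826
Sum ≈ 2.4137 → 2.414 bits.

2.414 bits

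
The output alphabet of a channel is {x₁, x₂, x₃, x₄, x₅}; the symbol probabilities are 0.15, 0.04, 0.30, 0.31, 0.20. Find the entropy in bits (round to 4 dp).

2.1056 bits

H = −Σ pᵢ log₂ pᵢ.
−0.15·log₂(0.15) = 0.4105
−0.04·log₂(0.04) = 0.1858
−0.30·log₂(0.30) = 0.5211
−0.31·log₂(0.31) = 0.5238
−0.20·log₂(0.20) = 0.4644
Sum ≈ 2.1056 → 2.1056 bits.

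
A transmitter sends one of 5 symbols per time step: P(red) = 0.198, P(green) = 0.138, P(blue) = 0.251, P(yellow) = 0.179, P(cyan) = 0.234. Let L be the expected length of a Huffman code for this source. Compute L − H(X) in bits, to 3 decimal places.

0.025 bits

Entropy H = −Σ p log₂ p ≈ 2.2921 bits.
Huffman merges: 69/500+179/1000→317/1000; 99/500+117/500→54/125; 251/1000+317/1000→71/125; 54/125+71/125→1. L = 2317/1000 ≈ 2.3170.
L − H = 2.3170 − 2.2921 = 0.025 bits.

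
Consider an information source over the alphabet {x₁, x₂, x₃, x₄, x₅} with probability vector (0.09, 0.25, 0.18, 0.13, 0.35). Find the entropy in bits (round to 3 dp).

2.171 bits

H = −Σ pᵢ log₂ pᵢ.
−0.09·log₂(0.09) = 0.3127
−0.25·log₂(0.25) = 0.5000
−0.18·log₂(0.18) = 0.4453
−0.13·log₂(0.13) = 0.3826
−0.35·log₂(0.35) = 0.5301
Sum ≈ 2.1707 → 2.171 bits.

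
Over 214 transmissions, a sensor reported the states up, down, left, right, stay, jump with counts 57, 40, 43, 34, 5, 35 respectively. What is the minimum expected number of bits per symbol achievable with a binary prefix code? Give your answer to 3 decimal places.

2.528 bits/symbol

Probabilities are the counts divided by 214.
Repeatedly combine the two least-probable nodes; the expected code length is the sum of the merged weights.
merge 5/214 + 17/107 → 39/214
merge 35/214 + 39/214 → 37/107
merge 20/107 + 43/214 → 83/214
merge 57/214 + 37/107 → 131/214
merge 83/214 + 131/214 → 1
L = 39/214 + 37/107 + 83/214 + 131/214 + 1 = 541/214 ≈ 2.528 bits/symbol.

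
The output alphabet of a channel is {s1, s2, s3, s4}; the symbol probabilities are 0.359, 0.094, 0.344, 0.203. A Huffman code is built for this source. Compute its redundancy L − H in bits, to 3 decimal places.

Entropy H = −Σ p log₂ p ≈ 1.8478 bits.
Huffman merges: 47/500+203/1000→297/1000; 297/1000+43/125→641/1000; 359/1000+641/1000→1. L = 969/500 ≈ 1.9380.
L − H = 1.9380 − 1.8478 = 0.090 bits.

0.090 bits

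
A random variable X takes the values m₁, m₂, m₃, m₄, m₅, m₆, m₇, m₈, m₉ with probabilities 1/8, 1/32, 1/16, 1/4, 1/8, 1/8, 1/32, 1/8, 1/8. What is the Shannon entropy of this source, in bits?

2.9375 bits

Each probability is a power of 1/2, so log₂(1/p) is an integer.
H = Σ p·log₂(1/p) = 1/8·3 + 1/32·5 + 1/16·4 + 1/4·2 + 1/8·3 + 1/8·3 + 1/32·5 + 1/8·3 + 1/8·3 = 2.9375 bits.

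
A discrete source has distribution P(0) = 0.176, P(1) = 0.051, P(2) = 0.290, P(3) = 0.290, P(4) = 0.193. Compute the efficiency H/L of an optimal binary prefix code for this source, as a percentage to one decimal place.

96.7%

Entropy H = −Σ p log₂ p ≈ 2.1539 bits.
Huffman merges: 51/1000+22/125→227/1000; 193/1000+227/1000→21/50; 29/100+29/100→29/50; 21/50+29/50→1. L = 2227/1000 ≈ 2.2270.
Efficiency = H/L = 2.1539/2.2270 = 96.7%.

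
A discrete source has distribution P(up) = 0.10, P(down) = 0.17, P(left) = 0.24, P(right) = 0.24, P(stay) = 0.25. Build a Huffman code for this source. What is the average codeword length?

Repeatedly combine the two least-probable nodes; the expected code length is the sum of the merged weights.
merge 1/10 + 17/100 → 27/100
merge 6/25 + 6/25 → 12/25
merge 1/4 + 27/100 → 13/25
merge 12/25 + 13/25 → 1
L = 27/100 + 12/25 + 13/25 + 1 = 227/100 = 2.27 bits/symbol.

2.27 bits/symbol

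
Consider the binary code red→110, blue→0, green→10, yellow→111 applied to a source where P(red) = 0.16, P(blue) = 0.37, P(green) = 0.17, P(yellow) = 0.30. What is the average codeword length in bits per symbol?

L̄ = Σ pᵢ·ℓᵢ = 0.16·3 + 0.37·1 + 0.17·2 + 0.30·3 = 2.09 bits/symbol.

2.09 bits/symbol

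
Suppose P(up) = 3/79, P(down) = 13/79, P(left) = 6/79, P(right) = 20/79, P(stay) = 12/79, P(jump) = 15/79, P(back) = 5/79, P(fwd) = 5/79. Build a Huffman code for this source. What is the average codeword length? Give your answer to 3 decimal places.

Repeatedly combine the two least-probable nodes; the expected code length is the sum of the merged weights.
merge 3/79 + 5/79 → 8/79
merge 5/79 + 6/79 → 11/79
merge 8/79 + 11/79 → 19/79
merge 12/79 + 13/79 → 25/79
merge 15/79 + 19/79 → 34/79
merge 20/79 + 25/79 → 45/79
merge 34/79 + 45/79 → 1
L = 8/79 + 11/79 + 19/79 + 25/79 + 34/79 + 45/79 + 1 = 221/79 ≈ 2.797 bits/symbol.

2.797 bits/symbol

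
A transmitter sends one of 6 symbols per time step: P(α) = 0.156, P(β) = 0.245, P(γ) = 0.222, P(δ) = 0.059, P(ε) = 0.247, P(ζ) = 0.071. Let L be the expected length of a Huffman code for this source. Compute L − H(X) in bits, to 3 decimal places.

0.009 bits

Entropy H = −Σ p log₂ p ≈ 2.4075 bits.
Huffman merges: 59/1000+71/1000→13/100; 13/100+39/250→143/500; 111/500+49/200→467/1000; 247/1000+143/500→533/1000; 467/1000+533/1000→1. L = 302/125 ≈ 2.4160.
L − H = 2.4160 − 2.4075 = 0.009 bits.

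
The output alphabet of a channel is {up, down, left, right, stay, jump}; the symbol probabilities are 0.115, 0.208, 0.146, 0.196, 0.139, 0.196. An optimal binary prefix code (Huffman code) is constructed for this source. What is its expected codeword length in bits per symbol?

Repeatedly combine the two least-probable nodes; the expected code length is the sum of the merged weights.
merge 23/200 + 139/1000 → 127/500
merge 73/500 + 49/250 → 171/500
merge 49/250 + 26/125 → 101/250
merge 127/500 + 171/500 → 149/250
merge 101/250 + 149/250 → 1
L = 127/500 + 171/500 + 101/250 + 149/250 + 1 = 649/250 = 2.596 bits/symbol.

2.596 bits/symbol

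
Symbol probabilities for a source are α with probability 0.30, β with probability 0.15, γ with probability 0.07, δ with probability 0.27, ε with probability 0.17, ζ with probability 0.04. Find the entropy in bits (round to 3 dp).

2.331 bits

H = −Σ pᵢ log₂ pᵢ.
−0.30·log₂(0.30) = 0.5211
−0.15·log₂(0.15) = 0.4105
−0.07·log₂(0.07) = 0.2686
−0.27·log₂(0.27) = 0.5100
−0.17·log₂(0.17) = 0.4346
−0.04·log₂(0.04) = 0.1858
Sum ≈ 2.3306 → 2.331 bits.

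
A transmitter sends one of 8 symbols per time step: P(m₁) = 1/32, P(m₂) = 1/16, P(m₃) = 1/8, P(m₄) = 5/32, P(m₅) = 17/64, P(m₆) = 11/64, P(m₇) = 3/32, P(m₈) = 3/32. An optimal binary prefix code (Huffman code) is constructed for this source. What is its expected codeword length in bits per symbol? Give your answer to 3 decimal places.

Repeatedly combine the two least-probable nodes; the expected code length is the sum of the merged weights.
merge 1/32 + 1/16 → 3/32
merge 3/32 + 3/32 → 3/16
merge 3/32 + 1/8 → 7/32
merge 5/32 + 11/64 → 21/64
merge 3/16 + 7/32 → 13/32
merge 17/64 + 21/64 → 19/32
merge 13/32 + 19/32 → 1
L = 3/32 + 3/16 + 7/32 + 21/64 + 13/32 + 19/32 + 1 = 181/64 ≈ 2.828 bits/symbol.

2.828 bits/symbol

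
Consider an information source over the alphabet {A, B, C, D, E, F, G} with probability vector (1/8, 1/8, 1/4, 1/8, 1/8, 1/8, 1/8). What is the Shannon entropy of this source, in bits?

2.75 bits

Each probability is a power of 1/2, so log₂(1/p) is an integer.
H = Σ p·log₂(1/p) = 1/8·3 + 1/8·3 + 1/4·2 + 1/8·3 + 1/8·3 + 1/8·3 + 1/8·3 = 2.75 bits.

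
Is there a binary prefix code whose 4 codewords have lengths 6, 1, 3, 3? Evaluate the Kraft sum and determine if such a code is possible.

With common denominator 2^6 = 64: Σ 2^(−ℓᵢ) = 1/64 + 32/64 + 8/64 + 8/64 = 49/64 = 0.765625.
Kraft's inequality requires Σ ≤ 1; here Σ = 0.765625 ≤ 1, so such a prefix code exists.

0.765625; yes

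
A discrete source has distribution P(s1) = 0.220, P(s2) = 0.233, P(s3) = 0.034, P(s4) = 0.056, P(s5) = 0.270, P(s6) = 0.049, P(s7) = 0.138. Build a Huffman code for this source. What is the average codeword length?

Repeatedly combine the two least-probable nodes; the expected code length is the sum of the merged weights.
merge 17/500 + 49/1000 → 83/1000
merge 7/125 + 83/1000 → 139/1000
merge 69/500 + 139/1000 → 277/1000
merge 11/50 + 233/1000 → 453/1000
merge 27/100 + 277/1000 → 547/1000
merge 453/1000 + 547/1000 → 1
L = 83/1000 + 139/1000 + 277/1000 + 453/1000 + 547/1000 + 1 = 2499/1000 = 2.499 bits/symbol.

2.499 bits/symbol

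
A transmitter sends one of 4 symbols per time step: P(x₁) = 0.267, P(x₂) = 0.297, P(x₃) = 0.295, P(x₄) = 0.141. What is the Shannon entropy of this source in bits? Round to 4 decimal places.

H = −Σ pᵢ log₂ pᵢ.
−0.267·log₂(0.267) = 0.5087
−0.297·log₂(0.297) = 0.5202
−0.295·log₂(0.295) = 0.5196
−0.141·log₂(0.141) = 0.3985
Sum ≈ 1.9469 → 1.9469 bits.

1.9469 bits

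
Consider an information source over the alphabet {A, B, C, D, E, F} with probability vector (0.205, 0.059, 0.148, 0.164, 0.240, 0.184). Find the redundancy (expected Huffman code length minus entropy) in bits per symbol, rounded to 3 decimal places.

Entropy H = −Σ p log₂ p ≈ 2.4888 bits.
Huffman merges: 59/1000+37/250→207/1000; 41/250+23/125→87/250; 41/200+207/1000→103/250; 6/25+87/250→147/250; 103/250+147/250→1. L = 511/200 ≈ 2.5550.
L − H = 2.5550 − 2.4888 = 0.066 bits.

0.066 bits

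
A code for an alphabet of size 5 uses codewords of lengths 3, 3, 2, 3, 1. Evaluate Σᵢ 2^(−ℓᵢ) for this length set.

1.125

With common denominator 2^3 = 8: Σ 2^(−ℓᵢ) = 1/8 + 1/8 + 2/8 + 1/8 + 4/8 = 9/8 = 1.125.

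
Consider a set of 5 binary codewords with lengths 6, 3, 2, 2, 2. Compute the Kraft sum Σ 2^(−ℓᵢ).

0.890625

With common denominator 2^6 = 64: Σ 2^(−ℓᵢ) = 1/64 + 8/64 + 16/64 + 16/64 + 16/64 = 57/64 = 0.890625.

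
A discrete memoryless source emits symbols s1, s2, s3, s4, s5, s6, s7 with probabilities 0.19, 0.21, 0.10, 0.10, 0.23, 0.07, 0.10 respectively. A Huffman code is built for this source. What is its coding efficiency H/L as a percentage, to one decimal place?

Entropy H = −Σ p log₂ p ≈ 2.6809 bits.
Huffman merges: 7/100+1/10→17/100; 1/10+1/10→1/5; 17/100+19/100→9/25; 1/5+21/100→41/100; 23/100+9/25→59/100; 41/100+59/100→1. L = 273/100 ≈ 2.7300.
Efficiency = H/L = 2.6809/2.7300 = 98.2%.

98.2%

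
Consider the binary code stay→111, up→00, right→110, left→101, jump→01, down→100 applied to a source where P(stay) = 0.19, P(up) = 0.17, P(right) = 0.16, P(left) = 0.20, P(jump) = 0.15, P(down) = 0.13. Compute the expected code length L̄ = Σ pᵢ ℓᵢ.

2.68 bits/symbol

L̄ = Σ pᵢ·ℓᵢ = 0.19·3 + 0.17·2 + 0.16·3 + 0.20·3 + 0.15·2 + 0.13·3 = 2.68 bits/symbol.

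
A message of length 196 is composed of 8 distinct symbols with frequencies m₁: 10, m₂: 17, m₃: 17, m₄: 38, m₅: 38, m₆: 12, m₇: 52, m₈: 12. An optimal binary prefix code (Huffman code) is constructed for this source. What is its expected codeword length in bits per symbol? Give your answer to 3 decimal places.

Probabilities are the counts divided by 196.
Repeatedly combine the two least-probable nodes; the expected code length is the sum of the merged weights.
merge 5/98 + 3/49 → 11/98
merge 3/49 + 17/196 → 29/196
merge 17/196 + 11/98 → 39/196
merge 29/196 + 19/98 → 67/196
merge 19/98 + 39/196 → 11/28
merge 13/49 + 67/196 → 17/28
merge 11/28 + 17/28 → 1
L = 11/98 + 29/196 + 39/196 + 67/196 + 11/28 + 17/28 + 1 = 549/196 ≈ 2.801 bits/symbol.

2.801 bits/symbol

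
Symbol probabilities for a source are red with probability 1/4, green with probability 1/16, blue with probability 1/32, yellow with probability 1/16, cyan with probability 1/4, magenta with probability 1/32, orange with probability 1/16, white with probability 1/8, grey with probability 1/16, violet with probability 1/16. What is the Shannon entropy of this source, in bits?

Each probability is a power of 1/2, so log₂(1/p) is an integer.
H = Σ p·log₂(1/p) = 1/4·2 + 1/16·4 + 1/32·5 + 1/16·4 + 1/4·2 + 1/32·5 + 1/16·4 + 1/8·3 + 1/16·4 + 1/16·4 = 2.9375 bits.

2.9375 bits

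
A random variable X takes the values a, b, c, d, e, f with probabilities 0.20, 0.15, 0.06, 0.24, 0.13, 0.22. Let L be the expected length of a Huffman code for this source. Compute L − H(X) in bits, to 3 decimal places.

0.054 bits

Entropy H = −Σ p log₂ p ≈ 2.4758 bits.
Huffman merges: 3/50+13/100→19/100; 3/20+19/100→17/50; 1/5+11/50→21/50; 6/25+17/50→29/50; 21/50+29/50→1. L = 253/100 ≈ 2.5300.
L − H = 2.5300 − 2.4758 = 0.054 bits.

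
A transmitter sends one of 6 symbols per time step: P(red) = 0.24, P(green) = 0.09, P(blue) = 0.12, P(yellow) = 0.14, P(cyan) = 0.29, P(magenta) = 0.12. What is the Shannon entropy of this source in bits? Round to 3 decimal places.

H = −Σ pᵢ log₂ pᵢ.
−0.24·log₂(0.24) = 0.4941
−0.09·log₂(0.09) = 0.3127
−0.12·log₂(0.12) = 0.3671
−0.14·log₂(0.14) = 0.3971
−0.29·log₂(0.29) = 0.5179
−0.12·log₂(0.12) = 0.3671
Sum ≈ 2.4559 → 2.456 bits.

2.456 bits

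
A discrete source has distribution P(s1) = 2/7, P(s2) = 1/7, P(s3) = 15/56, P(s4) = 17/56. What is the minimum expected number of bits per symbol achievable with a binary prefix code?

Repeatedly combine the two least-probable nodes; the expected code length is the sum of the merged weights.
merge 1/7 + 15/56 → 23/56
merge 2/7 + 17/56 → 33/56
merge 23/56 + 33/56 → 1
L = 23/56 + 33/56 + 1 = 2 bits/symbol.

2 bits/symbol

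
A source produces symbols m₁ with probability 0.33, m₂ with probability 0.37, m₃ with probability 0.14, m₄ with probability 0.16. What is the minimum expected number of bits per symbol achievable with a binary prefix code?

Repeatedly combine the two least-probable nodes; the expected code length is the sum of the merged weights.
merge 7/50 + 4/25 → 3/10
merge 3/10 + 33/100 → 63/100
merge 37/100 + 63/100 → 1
L = 3/10 + 63/100 + 1 = 193/100 = 1.93 bits/symbol.

1.93 bits/symbol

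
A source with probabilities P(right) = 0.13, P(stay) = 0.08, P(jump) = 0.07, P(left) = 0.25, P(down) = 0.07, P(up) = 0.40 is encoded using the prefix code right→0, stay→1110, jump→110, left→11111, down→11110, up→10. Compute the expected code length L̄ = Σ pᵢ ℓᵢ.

3.06 bits/symbol

L̄ = Σ pᵢ·ℓᵢ = 0.13·1 + 0.08·4 + 0.07·3 + 0.25·5 + 0.07·5 + 0.40·2 = 3.06 bits/symbol.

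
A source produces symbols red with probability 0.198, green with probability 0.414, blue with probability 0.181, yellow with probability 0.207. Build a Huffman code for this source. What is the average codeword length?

1.965 bits/symbol

Repeatedly combine the two least-probable nodes; the expected code length is the sum of the merged weights.
merge 181/1000 + 99/500 → 379/1000
merge 207/1000 + 379/1000 → 293/500
merge 207/500 + 293/500 → 1
L = 379/1000 + 293/500 + 1 = 393/200 = 1.965 bits/symbol.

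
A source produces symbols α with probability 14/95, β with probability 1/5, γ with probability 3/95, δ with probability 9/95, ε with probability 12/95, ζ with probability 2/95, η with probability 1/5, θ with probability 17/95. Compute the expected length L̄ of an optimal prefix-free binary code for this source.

2.8 bits/symbol

Repeatedly combine the two least-probable nodes; the expected code length is the sum of the merged weights.
merge 2/95 + 3/95 → 1/19
merge 1/19 + 9/95 → 14/95
merge 12/95 + 14/95 → 26/95
merge 14/95 + 17/95 → 31/95
merge 1/5 + 1/5 → 2/5
merge 26/95 + 31/95 → 3/5
merge 2/5 + 3/5 → 1
L = 1/19 + 14/95 + 26/95 + 31/95 + 2/5 + 3/5 + 1 = 14/5 = 2.8 bits/symbol.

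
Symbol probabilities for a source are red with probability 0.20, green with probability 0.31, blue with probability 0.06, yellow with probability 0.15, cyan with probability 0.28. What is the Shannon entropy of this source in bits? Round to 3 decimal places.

H = −Σ pᵢ log₂ pᵢ.
−0.20·log₂(0.20) = 0.4644
−0.31·log₂(0.31) = 0.5238
−0.06·log₂(0.06) = 0.2435
−0.15·log₂(0.15) = 0.4105
−0.28·log₂(0.28) = 0.5142
Sum ≈ 2.1565 → 2.156 bits.

2.156 bits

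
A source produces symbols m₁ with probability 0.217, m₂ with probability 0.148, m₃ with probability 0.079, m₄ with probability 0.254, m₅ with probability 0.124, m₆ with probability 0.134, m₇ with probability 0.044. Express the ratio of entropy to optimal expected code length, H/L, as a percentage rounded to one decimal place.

Entropy H = −Σ p log₂ p ≈ 2.6380 bits.
Huffman merges: 11/250+79/1000→123/1000; 123/1000+31/250→247/1000; 67/500+37/250→141/500; 217/1000+247/1000→58/125; 127/500+141/500→67/125; 58/125+67/125→1. L = 663/250 ≈ 2.6520.
Efficiency = H/L = 2.6380/2.6520 = 99.5%.

99.5%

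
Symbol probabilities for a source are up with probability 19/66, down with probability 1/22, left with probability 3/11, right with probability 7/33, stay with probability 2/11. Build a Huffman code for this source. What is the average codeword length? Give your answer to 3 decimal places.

Repeatedly combine the two least-probable nodes; the expected code length is the sum of the merged weights.
merge 1/22 + 2/11 → 5/22
merge 7/33 + 5/22 → 29/66
merge 3/11 + 19/66 → 37/66
merge 29/66 + 37/66 → 1
L = 5/22 + 29/66 + 37/66 + 1 = 49/22 ≈ 2.227 bits/symbol.

2.227 bits/symbol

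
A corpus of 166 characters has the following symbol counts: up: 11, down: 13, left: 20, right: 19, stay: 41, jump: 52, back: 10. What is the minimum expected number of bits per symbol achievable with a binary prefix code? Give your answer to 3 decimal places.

Probabilities are the counts divided by 166.
Repeatedly combine the two least-probable nodes; the expected code length is the sum of the merged weights.
merge 5/83 + 11/166 → 21/166
merge 13/166 + 19/166 → 16/83
merge 10/83 + 21/166 → 41/166
merge 16/83 + 41/166 → 73/166
merge 41/166 + 26/83 → 93/166
merge 73/166 + 93/166 → 1
L = 21/166 + 16/83 + 41/166 + 73/166 + 93/166 + 1 = 213/83 ≈ 2.566 bits/symbol.

2.566 bits/symbol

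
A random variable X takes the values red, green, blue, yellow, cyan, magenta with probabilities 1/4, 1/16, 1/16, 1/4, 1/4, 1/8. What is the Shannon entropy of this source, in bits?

2.375 bits

Each probability is a power of 1/2, so log₂(1/p) is an integer.
H = Σ p·log₂(1/p) = 1/4·2 + 1/16·4 + 1/16·4 + 1/4·2 + 1/4·2 + 1/8·3 = 2.375 bits.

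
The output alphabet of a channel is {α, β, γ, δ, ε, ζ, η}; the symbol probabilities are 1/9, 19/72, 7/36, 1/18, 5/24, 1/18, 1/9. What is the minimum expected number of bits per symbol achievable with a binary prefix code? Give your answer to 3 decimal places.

2.639 bits/symbol

Repeatedly combine the two least-probable nodes; the expected code length is the sum of the merged weights.
merge 1/18 + 1/18 → 1/9
merge 1/9 + 1/9 → 2/9
merge 1/9 + 7/36 → 11/36
merge 5/24 + 2/9 → 31/72
merge 19/72 + 11/36 → 41/72
merge 31/72 + 41/72 → 1
L = 1/9 + 2/9 + 11/36 + 31/72 + 41/72 + 1 = 95/36 ≈ 2.639 bits/symbol.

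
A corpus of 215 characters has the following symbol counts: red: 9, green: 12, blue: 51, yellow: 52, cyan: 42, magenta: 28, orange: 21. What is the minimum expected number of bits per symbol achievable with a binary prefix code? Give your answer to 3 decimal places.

2.619 bits/symbol

Probabilities are the counts divided by 215.
Repeatedly combine the two least-probable nodes; the expected code length is the sum of the merged weights.
merge 9/215 + 12/215 → 21/215
merge 21/215 + 21/215 → 42/215
merge 28/215 + 42/215 → 14/43
merge 42/215 + 51/215 → 93/215
merge 52/215 + 14/43 → 122/215
merge 93/215 + 122/215 → 1
L = 21/215 + 42/215 + 14/43 + 93/215 + 122/215 + 1 = 563/215 ≈ 2.619 bits/symbol.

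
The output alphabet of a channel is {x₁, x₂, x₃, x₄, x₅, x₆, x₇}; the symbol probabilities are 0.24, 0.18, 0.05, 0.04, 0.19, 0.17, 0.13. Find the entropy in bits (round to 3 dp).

H = −Σ pᵢ log₂ pᵢ.
−0.24·log₂(0.24) = 0.4941
−0.18·log₂(0.18) = 0.4453
−0.05·log₂(0.05) = 0.2161
−0.04·log₂(0.04) = 0.1858
−0.19·log₂(0.19) = 0.4552
−0.17·log₂(0.17) = 0.4346
−0.13·log₂(0.13) = 0.3826
Sum ≈ 2.6138 → 2.614 bits.

2.614 bits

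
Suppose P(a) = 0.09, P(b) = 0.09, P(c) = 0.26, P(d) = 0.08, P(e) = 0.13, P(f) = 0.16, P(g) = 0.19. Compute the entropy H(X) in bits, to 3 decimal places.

H = −Σ pᵢ log₂ pᵢ.
−0.09·log₂(0.09) = 0.3127
−0.09·log₂(0.09) = 0.3127
−0.26·log₂(0.26) = 0.5053
−0.08·log₂(0.08) = 0.2915
−0.13·log₂(0.13) = 0.3826
−0.16·log₂(0.16) = 0.4230
−0.19·log₂(0.19) = 0.4552
Sum ≈ 2.6830 → 2.683 bits.

2.683 bits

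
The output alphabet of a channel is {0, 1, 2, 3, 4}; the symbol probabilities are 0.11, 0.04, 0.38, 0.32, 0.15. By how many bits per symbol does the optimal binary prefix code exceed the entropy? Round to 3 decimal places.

Entropy H = −Σ p log₂ p ≈ 2.0031 bits.
Huffman merges: 1/25+11/100→3/20; 3/20+3/20→3/10; 3/10+8/25→31/50; 19/50+31/50→1. L = 207/100 ≈ 2.0700.
L − H = 2.0700 − 2.0031 = 0.067 bits.

0.067 bits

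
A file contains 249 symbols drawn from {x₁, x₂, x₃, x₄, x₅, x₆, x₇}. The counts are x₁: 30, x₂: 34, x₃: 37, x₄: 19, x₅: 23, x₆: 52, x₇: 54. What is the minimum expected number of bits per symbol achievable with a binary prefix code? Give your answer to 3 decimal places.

Probabilities are the counts divided by 249.
Repeatedly combine the two least-probable nodes; the expected code length is the sum of the merged weights.
merge 19/249 + 23/249 → 14/83
merge 10/83 + 34/249 → 64/249
merge 37/249 + 14/83 → 79/249
merge 52/249 + 18/83 → 106/249
merge 64/249 + 79/249 → 143/249
merge 106/249 + 143/249 → 1
L = 14/83 + 64/249 + 79/249 + 106/249 + 143/249 + 1 = 683/249 ≈ 2.743 bits/symbol.

2.743 bits/symbol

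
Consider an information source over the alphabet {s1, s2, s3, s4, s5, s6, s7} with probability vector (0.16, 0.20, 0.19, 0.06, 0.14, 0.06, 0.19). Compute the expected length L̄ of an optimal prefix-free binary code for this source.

2.73 bits/symbol

Repeatedly combine the two least-probable nodes; the expected code length is the sum of the merged weights.
merge 3/50 + 3/50 → 3/25
merge 3/25 + 7/50 → 13/50
merge 4/25 + 19/100 → 7/20
merge 19/100 + 1/5 → 39/100
merge 13/50 + 7/20 → 61/100
merge 39/100 + 61/100 → 1
L = 3/25 + 13/50 + 7/20 + 39/100 + 61/100 + 1 = 273/100 = 2.73 bits/symbol.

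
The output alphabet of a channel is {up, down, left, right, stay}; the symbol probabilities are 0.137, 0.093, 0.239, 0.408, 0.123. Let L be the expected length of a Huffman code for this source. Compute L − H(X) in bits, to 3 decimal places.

Entropy H = −Σ p log₂ p ≈ 2.1046 bits.
Huffman merges: 93/1000+123/1000→27/125; 137/1000+27/125→353/1000; 239/1000+353/1000→74/125; 51/125+74/125→1. L = 2161/1000 ≈ 2.1610.
L − H = 2.1610 − 2.1046 = 0.056 bits.

0.056 bits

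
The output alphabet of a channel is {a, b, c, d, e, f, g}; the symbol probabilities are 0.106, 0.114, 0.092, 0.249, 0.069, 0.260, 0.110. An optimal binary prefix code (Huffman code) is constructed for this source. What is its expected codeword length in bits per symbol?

Repeatedly combine the two least-probable nodes; the expected code length is the sum of the merged weights.
merge 69/1000 + 23/250 → 161/1000
merge 53/500 + 11/100 → 27/125
merge 57/500 + 161/1000 → 11/40
merge 27/125 + 249/1000 → 93/200
merge 13/50 + 11/40 → 107/200
merge 93/200 + 107/200 → 1
L = 161/1000 + 27/125 + 11/40 + 93/200 + 107/200 + 1 = 663/250 = 2.652 bits/symbol.

2.652 bits/symbol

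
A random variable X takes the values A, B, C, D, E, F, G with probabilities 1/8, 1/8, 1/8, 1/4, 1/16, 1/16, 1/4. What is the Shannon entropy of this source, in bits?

Each probability is a power of 1/2, so log₂(1/p) is an integer.
H = Σ p·log₂(1/p) = 1/8·3 + 1/8·3 + 1/8·3 + 1/4·2 + 1/16·4 + 1/16·4 + 1/4·2 = 2.625 bits.

2.625 bits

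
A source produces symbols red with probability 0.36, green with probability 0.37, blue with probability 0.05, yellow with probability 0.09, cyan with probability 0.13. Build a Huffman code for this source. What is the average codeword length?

Repeatedly combine the two least-probable nodes; the expected code length is the sum of the merged weights.
merge 1/20 + 9/100 → 7/50
merge 13/100 + 7/50 → 27/100
merge 27/100 + 9/25 → 63/100
merge 37/100 + 63/100 → 1
L = 7/50 + 27/100 + 63/100 + 1 = 51/25 = 2.04 bits/symbol.

2.04 bits/symbol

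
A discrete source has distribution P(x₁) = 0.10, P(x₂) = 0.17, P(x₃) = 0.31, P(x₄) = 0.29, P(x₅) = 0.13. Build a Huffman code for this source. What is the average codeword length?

2.23 bits/symbol

Repeatedly combine the two least-probable nodes; the expected code length is the sum of the merged weights.
merge 1/10 + 13/100 → 23/100
merge 17/100 + 23/100 → 2/5
merge 29/100 + 31/100 → 3/5
merge 2/5 + 3/5 → 1
L = 23/100 + 2/5 + 3/5 + 1 = 223/100 = 2.23 bits/symbol.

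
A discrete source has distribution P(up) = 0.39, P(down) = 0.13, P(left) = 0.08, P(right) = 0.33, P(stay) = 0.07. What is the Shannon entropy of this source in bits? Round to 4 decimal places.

H = −Σ pᵢ log₂ pᵢ.
−0.39·log₂(0.39) = 0.5298
−0.13·log₂(0.13) = 0.3826
−0.08·log₂(0.08) = 0.2915
−0.33·log₂(0.33) = 0.5278
−0.07·log₂(0.07) = 0.2686
Sum ≈ 2.0003 → 2.0003 bits.

2.0003 bits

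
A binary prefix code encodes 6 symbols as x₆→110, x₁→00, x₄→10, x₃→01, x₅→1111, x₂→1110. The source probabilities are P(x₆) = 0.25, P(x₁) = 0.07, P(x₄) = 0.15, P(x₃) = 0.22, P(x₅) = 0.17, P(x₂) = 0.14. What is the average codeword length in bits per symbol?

L̄ = Σ pᵢ·ℓᵢ = 0.25·3 + 0.07·2 + 0.15·2 + 0.22·2 + 0.17·4 + 0.14·4 = 2.87 bits/symbol.

2.87 bits/symbol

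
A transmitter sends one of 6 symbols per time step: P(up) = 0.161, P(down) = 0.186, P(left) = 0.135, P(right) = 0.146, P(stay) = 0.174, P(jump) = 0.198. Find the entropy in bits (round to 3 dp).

2.572 bits

H = −Σ pᵢ log₂ pᵢ.
−0.161·log₂(0.161) = 0.4242
−0.186·log₂(0.186) = 0.4514
−0.135·log₂(0.135) = 0.3900
−0.146·log₂(0.146) = 0.4053
−0.174·log₂(0.174) = 0.4390
−0.198·log₂(0.198) = 0.4626
Sum ≈ 2.5725 → 2.572 bits.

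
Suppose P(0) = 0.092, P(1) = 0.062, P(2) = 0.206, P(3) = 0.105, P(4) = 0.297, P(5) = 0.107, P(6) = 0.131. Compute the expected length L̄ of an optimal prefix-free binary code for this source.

2.651 bits/symbol

Repeatedly combine the two least-probable nodes; the expected code length is the sum of the merged weights.
merge 31/500 + 23/250 → 77/500
merge 21/200 + 107/1000 → 53/250
merge 131/1000 + 77/500 → 57/200
merge 103/500 + 53/250 → 209/500
merge 57/200 + 297/1000 → 291/500
merge 209/500 + 291/500 → 1
L = 77/500 + 53/250 + 57/200 + 209/500 + 291/500 + 1 = 2651/1000 = 2.651 bits/symbol.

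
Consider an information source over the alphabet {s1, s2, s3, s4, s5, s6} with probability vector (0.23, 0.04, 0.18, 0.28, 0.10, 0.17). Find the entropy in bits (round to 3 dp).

H = −Σ pᵢ log₂ pᵢ.
−0.23·log₂(0.23) = 0.4877
−0.04·log₂(0.04) = 0.1858
−0.18·log₂(0.18) = 0.4453
−0.28·log₂(0.28) = 0.5142
−0.10·log₂(0.10) = 0.3322
−0.17·log₂(0.17) = 0.4346
Sum ≈ 2.3997 → 2.400 bits.

2.400 bits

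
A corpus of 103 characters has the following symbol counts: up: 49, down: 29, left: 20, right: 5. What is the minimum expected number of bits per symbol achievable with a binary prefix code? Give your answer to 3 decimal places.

Probabilities are the counts divided by 103.
Repeatedly combine the two least-probable nodes; the expected code length is the sum of the merged weights.
merge 5/103 + 20/103 → 25/103
merge 25/103 + 29/103 → 54/103
merge 49/103 + 54/103 → 1
L = 25/103 + 54/103 + 1 = 182/103 ≈ 1.767 bits/symbol.

1.767 bits/symbol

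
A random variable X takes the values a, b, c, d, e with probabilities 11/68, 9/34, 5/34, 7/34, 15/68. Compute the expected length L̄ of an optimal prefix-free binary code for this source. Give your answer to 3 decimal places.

2.309 bits/symbol

Repeatedly combine the two least-probable nodes; the expected code length is the sum of the merged weights.
merge 5/34 + 11/68 → 21/68
merge 7/34 + 15/68 → 29/68
merge 9/34 + 21/68 → 39/68
merge 29/68 + 39/68 → 1
L = 21/68 + 29/68 + 39/68 + 1 = 157/68 ≈ 2.309 bits/symbol.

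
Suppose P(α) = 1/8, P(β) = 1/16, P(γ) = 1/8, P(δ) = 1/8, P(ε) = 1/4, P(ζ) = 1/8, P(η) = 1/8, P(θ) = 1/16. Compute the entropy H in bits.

2.875 bits

Each probability is a power of 1/2, so log₂(1/p) is an integer.
H = Σ p·log₂(1/p) = 1/8·3 + 1/16·4 + 1/8·3 + 1/8·3 + 1/4·2 + 1/8·3 + 1/8·3 + 1/16·4 = 2.875 bits.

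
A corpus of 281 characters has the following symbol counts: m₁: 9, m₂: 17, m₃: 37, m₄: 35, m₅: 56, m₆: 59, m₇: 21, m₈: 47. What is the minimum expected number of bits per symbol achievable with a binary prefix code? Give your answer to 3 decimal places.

Probabilities are the counts divided by 281.
Repeatedly combine the two least-probable nodes; the expected code length is the sum of the merged weights.
merge 9/281 + 17/281 → 26/281
merge 21/281 + 26/281 → 47/281
merge 35/281 + 37/281 → 72/281
merge 47/281 + 47/281 → 94/281
merge 56/281 + 59/281 → 115/281
merge 72/281 + 94/281 → 166/281
merge 115/281 + 166/281 → 1
L = 26/281 + 47/281 + 72/281 + 94/281 + 115/281 + 166/281 + 1 = 801/281 ≈ 2.851 bits/symbol.

2.851 bits/symbol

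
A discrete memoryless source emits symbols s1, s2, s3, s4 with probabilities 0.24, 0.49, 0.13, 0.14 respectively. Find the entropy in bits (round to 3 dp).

1.778 bits

H = −Σ pᵢ log₂ pᵢ.
−0.24·log₂(0.24) = 0.4941
−0.49·log₂(0.49) = 0.5043
−0.13·log₂(0.13) = 0.3826
−0.14·log₂(0.14) = 0.3971
Sum ≈ 1.7782 → 1.778 bits.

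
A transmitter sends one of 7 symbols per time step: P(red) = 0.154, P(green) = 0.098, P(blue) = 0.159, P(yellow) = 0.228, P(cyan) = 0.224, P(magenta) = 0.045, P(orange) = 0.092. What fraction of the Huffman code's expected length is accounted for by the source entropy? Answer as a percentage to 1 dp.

Entropy H = −Σ p log₂ p ≈ 2.6537 bits.
Huffman merges: 9/200+23/250→137/1000; 49/500+137/1000→47/200; 77/500+159/1000→313/1000; 28/125+57/250→113/250; 47/200+313/1000→137/250; 113/250+137/250→1. L = 537/200 ≈ 2.6850.
Efficiency = H/L = 2.6537/2.6850 = 98.8%.

98.8%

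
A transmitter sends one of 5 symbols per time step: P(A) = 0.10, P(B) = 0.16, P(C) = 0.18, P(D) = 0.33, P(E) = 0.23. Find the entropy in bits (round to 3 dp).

2.216 bits

H = −Σ pᵢ log₂ pᵢ.
−0.10·log₂(0.10) = 0.3322
−0.16·log₂(0.16) = 0.4230
−0.18·log₂(0.18) = 0.4453
−0.33·log₂(0.33) = 0.5278
−0.23·log₂(0.23) = 0.4877
Sum ≈ 2.2160 → 2.216 bits.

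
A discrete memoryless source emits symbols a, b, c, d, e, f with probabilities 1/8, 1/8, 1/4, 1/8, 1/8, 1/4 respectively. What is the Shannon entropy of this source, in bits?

2.5 bits

Each probability is a power of 1/2, so log₂(1/p) is an integer.
H = Σ p·log₂(1/p) = 1/8·3 + 1/8·3 + 1/4·2 + 1/8·3 + 1/8·3 + 1/4·2 = 2.5 bits.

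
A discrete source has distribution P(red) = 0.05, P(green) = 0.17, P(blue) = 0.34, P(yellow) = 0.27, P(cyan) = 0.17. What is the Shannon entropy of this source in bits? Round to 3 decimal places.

2.124 bits

H = −Σ pᵢ log₂ pᵢ.
−0.05·log₂(0.05) = 0.2161
−0.17·log₂(0.17) = 0.4346
−0.34·log₂(0.34) = 0.5292
−0.27·log₂(0.27) = 0.5100
−0.17·log₂(0.17) = 0.4346
Sum ≈ 2.1245 → 2.124 bits.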